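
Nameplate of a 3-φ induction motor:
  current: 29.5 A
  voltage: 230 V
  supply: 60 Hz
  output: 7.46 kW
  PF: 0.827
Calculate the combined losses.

2260 W

P_in = √3·V·I·cosφ = 1.732×230×29.5×0.827 = 9719 W
P_out = 7460 W
Losses = P_in − P_out = 9719 − 7460 = 2259 W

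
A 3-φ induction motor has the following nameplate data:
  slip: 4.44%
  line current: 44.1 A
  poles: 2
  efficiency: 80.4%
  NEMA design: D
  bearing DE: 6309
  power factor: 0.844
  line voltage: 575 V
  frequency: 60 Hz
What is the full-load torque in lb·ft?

61 lb·ft

P_in = √3·V·I·cosφ = 1.732 × 575 × 44.1 × 0.844 = 37068 W
P_out = η·P_in = 0.804 × 37068 = 29803 W
n_s = 120×60/2 = 3600 rpm; n = 3600×(1−0.0444) = 3440 rpm
ω = 2π×3440/60 = 360.2 rad/s
τ = P_out/ω = 29803/360.2 = 82.74 N·m
In lb·ft: 82.74/1.356 = 61 lb·ft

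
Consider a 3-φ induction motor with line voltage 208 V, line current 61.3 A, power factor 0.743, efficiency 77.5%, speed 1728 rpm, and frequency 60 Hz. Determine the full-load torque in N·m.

P_in = √3·V·I·cosφ = 1.732 × 208 × 61.3 × 0.743 = 16408 W
P_out = η·P_in = 0.775 × 16408 = 12716 W
n = 1728 rpm
ω = 2π×1728/60 = 181 rad/s
τ = P_out/ω = 12716/181 = 70.3 N·m

70.3 N·m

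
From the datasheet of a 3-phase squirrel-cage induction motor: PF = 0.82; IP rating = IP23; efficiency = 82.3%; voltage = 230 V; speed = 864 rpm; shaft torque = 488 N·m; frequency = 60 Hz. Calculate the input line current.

ω = 2π×864/60 = 90.48 rad/s; P_out = τω = 488 × 90.48 = 44154 W
P_in = P_out / η = 44154 / 0.823 = 53650 W
I_L = P_in / (√3·V_L·cosφ) = 53650 / (1.732 × 230 × 0.82) = 164 A

164 A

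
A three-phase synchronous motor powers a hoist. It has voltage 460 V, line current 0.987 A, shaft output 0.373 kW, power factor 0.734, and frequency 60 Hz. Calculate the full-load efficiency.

P_out = 0.373 kW = 373 W
P_in = √3·V_L·I_L·cosφ = 1.732 × 460 × 0.987 × 0.734 = 577 W
η = P_out / P_in = 373 / 577 = 0.646 = 64.6%

64.6 %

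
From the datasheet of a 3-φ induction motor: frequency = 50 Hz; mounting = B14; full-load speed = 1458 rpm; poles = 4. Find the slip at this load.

n_s = 120f/p = 120×50/4 = 1500 rpm
s = (n_s − n)/n_s = (1500 − 1458)/1500 = 0.0280

2.80 %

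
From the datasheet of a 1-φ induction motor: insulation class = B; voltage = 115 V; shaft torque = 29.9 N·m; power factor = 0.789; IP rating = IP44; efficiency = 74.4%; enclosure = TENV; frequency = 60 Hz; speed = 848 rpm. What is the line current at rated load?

ω = 2π×848/60 = 88.8 rad/s; P_out = τω = 29.9 × 88.8 = 2655 W
P_in = P_out / η = 2655 / 0.744 = 3569 W
I = P_in / (V·cosφ) = 3569 / (115 × 0.789) = 39.3 A

39.3 A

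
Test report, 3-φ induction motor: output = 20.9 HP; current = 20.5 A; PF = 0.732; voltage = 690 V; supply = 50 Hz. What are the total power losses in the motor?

2340 W

P_in = √3·V·I·cosφ = 1.732×690×20.5×0.732 = 17933 W
P_out = 20.9×746 = 15591 W
Losses = P_in − P_out = 17933 − 15591 = 2342 W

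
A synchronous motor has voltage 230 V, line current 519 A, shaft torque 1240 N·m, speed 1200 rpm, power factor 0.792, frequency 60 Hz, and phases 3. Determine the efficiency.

ω = 2π × 1200/60 = 125.7 rad/s; P_out = τω = 1240 × 125.7 = 155868 W
P_in = √3·V_L·I_L·cosφ = 1.732 × 230 × 519 × 0.792 = 163745 W
η = P_out / P_in = 155868 / 163745 = 0.952 = 95.2%

95.2 %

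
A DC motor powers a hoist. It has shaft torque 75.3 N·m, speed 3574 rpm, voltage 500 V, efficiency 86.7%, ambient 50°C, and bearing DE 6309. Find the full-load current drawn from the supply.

65 A

ω = 2π×3574/60 = 374.3 rad/s; P_out = τω = 75.3 × 374.3 = 28185 W
P_in = P_out / η = 28185 / 0.867 = 32509 W
I = P_in / V = 32509 / 500 = 65 A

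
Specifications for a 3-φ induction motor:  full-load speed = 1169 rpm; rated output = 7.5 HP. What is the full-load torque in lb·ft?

33.7 lb·ft

P_out = 7.5 × 746 = 5595 W
ω = 2π × 1169/60 = 122.4 rad/s
τ = P_out/ω = 5595/122.4 = 45.71 N·m
In lb·ft: 45.71/1.356 = 33.7 lb·ft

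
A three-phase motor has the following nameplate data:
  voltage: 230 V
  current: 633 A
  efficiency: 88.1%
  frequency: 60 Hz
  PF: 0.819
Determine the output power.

P_in = √3·V·I·cosφ = 1.732 × 230 × 633 × 0.819 = 206521 W
P_out = η·P_in = 0.881 × 206521 = 181945 W

182 kW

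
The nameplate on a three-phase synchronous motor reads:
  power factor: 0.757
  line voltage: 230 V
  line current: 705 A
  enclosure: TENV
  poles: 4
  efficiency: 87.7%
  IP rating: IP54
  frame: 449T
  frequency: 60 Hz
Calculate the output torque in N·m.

P_in = √3·V·I·cosφ = 1.732 × 230 × 705 × 0.757 = 212599 W
P_out = η·P_in = 0.877 × 212599 = 186449 W
n = n_s = 120×60/4 = 1800 rpm (synchronous)
ω = 2π×1800/60 = 188.5 rad/s
τ = P_out/ω = 186449/188.5 = 989 N·m

989 N·m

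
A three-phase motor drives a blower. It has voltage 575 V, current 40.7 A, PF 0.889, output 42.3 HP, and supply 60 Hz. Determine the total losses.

P_in = √3·V·I·cosφ = 1.732×575×40.7×0.889 = 36034 W
P_out = 42.3×746 = 31556 W
Losses = P_in − P_out = 36034 − 31556 = 4478 W

4480 W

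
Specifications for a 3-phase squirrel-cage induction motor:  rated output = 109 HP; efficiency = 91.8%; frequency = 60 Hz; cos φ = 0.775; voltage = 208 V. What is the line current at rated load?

P_out = 109 × 746 = 81314 W
P_in = P_out / η = 81314 / 0.918 = 88577 W
I_L = P_in / (√3·V_L·cosφ) = 88577 / (1.732 × 208 × 0.775) = 317 A

317 A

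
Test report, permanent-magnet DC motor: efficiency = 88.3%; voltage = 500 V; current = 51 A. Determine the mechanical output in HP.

P_in = V·I = 500 × 51 = 25500 W
P_out = η·P_in = 0.883 × 25500 = 22517 W
= 22517/746 = 30.2 HP

30.2 HP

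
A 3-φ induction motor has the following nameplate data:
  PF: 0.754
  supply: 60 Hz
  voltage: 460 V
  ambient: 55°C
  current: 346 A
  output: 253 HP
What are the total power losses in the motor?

19100 W

P_in = √3·V·I·cosφ = 1.732×460×346×0.754 = 207852 W
P_out = 253×746 = 188738 W
Losses = P_in − P_out = 207852 − 188738 = 19114 W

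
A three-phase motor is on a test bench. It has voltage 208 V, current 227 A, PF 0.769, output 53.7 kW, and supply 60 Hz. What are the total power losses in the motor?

9.19 kW

P_in = √3·V·I·cosφ = 1.732×208×227×0.769 = 62887 W
P_out = 53700 W
Losses = P_in − P_out = 62887 − 53700 = 9187 W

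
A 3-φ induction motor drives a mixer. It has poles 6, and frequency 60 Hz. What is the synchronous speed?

n_s = 120f/p = 120×60/6 = 1200 rpm

1200 rpm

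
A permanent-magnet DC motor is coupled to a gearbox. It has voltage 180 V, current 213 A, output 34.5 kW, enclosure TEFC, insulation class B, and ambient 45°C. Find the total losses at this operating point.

P_in = V·I = 180×213 = 38340 W
P_out = 34500 W
Losses = P_in − P_out = 38340 − 34500 = 3840 W

3.84 kW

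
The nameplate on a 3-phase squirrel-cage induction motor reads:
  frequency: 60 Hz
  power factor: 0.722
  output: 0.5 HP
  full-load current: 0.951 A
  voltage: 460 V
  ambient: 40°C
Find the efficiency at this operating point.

68.2 %

P_out = 0.5 × 746 = 373 W
P_in = √3·V_L·I_L·cosφ = 1.732 × 460 × 0.951 × 0.722 = 547 W
η = P_out / P_in = 373 / 547 = 0.682 = 68.2%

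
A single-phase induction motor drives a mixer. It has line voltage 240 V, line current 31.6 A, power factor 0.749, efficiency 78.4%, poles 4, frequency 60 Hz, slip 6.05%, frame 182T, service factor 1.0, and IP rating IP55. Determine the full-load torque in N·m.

25.1 N·m

P_in = V·I·cosφ = 240 × 31.6 × 0.749 = 5680 W
P_out = η·P_in = 0.784 × 5680 = 4453 W
n_s = 120×60/4 = 1800 rpm; n = 1800×(1−0.0605) = 1691 rpm
ω = 2π×1691/60 = 177.1 rad/s
τ = P_out/ω = 4453/177.1 = 25.1 N·m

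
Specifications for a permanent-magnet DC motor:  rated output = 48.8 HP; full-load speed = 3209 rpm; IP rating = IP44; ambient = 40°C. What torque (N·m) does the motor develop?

108 N·m

P_out = 48.8 × 746 = 36405 W
ω = 2π × 3209/60 = 336 rad/s
τ = P_out/ω = 36405/336 = 108 N·m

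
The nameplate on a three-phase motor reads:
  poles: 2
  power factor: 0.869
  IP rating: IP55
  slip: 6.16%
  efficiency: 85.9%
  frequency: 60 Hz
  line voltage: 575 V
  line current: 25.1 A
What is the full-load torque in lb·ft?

P_in = √3·V·I·cosφ = 1.732 × 575 × 25.1 × 0.869 = 21722 W
P_out = η·P_in = 0.859 × 21722 = 18659 W
n_s = 120×60/2 = 3600 rpm; n = 3600×(1−0.0616) = 3378 rpm
ω = 2π×3378/60 = 353.7 rad/s
τ = P_out/ω = 18659/353.7 = 52.75 N·m
In lb·ft: 52.75/1.356 = 38.9 lb·ft

38.9 lb·ft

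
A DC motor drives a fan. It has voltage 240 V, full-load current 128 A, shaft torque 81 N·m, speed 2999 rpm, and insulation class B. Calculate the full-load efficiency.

82.8 %

ω = 2π × 2999/60 = 314.1 rad/s; P_out = τω = 81 × 314.1 = 25442 W
P_in = V·I = 240 × 128 = 30720 W
η = P_out / P_in = 25442 / 30720 = 0.828 = 82.8%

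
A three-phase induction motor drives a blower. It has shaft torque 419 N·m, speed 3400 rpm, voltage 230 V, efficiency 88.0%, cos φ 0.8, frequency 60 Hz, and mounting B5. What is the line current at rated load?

532 A

ω = 2π×3400/60 = 356 rad/s; P_out = τω = 419 × 356 = 149164 W
P_in = P_out / η = 149164 / 0.880 = 169505 W
I_L = P_in / (√3·V_L·cosφ) = 169505 / (1.732 × 230 × 0.8) = 532 A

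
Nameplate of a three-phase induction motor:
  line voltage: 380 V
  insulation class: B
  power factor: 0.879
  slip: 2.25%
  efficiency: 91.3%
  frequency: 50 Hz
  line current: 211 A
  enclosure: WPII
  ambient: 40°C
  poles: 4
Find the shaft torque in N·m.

P_in = √3·V·I·cosφ = 1.732 × 380 × 211 × 0.879 = 122068 W
P_out = η·P_in = 0.913 × 122068 = 111448 W
n_s = 120×50/4 = 1500 rpm; n = 1500×(1−0.0225) = 1466 rpm
ω = 2π×1466/60 = 153.5 rad/s
τ = P_out/ω = 111448/153.5 = 726 N·m

726 N·m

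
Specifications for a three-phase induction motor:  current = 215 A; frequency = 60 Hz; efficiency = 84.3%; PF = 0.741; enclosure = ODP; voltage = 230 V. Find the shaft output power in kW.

53.5 kW

P_in = √3·V·I·cosφ = 1.732 × 230 × 215 × 0.741 = 63465 W
P_out = η·P_in = 0.843 × 63465 = 53501 W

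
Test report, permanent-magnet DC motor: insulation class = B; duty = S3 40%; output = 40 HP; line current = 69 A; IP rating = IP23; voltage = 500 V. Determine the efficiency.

P_out = 40 × 746 = 29840 W
P_in = V·I = 500 × 69 = 34500 W
η = P_out / P_in = 29840 / 34500 = 0.865 = 86.5%

86.5 %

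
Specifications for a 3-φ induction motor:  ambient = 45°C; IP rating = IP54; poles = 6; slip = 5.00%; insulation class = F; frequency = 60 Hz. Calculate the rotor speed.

n_s = 120f/p = 120×60/6 = 1200 rpm
n = n_s(1 − s) = 1200 × (1 − 0.05) = 1140 rpm

1140 rpm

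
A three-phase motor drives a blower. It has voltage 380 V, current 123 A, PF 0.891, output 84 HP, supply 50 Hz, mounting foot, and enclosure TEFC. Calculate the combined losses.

9470 W

P_in = √3·V·I·cosφ = 1.732×380×123×0.891 = 72130 W
P_out = 84×746 = 62664 W
Losses = P_in − P_out = 72130 − 62664 = 9466 W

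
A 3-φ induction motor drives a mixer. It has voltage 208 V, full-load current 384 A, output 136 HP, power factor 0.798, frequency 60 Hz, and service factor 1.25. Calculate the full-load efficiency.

91.9 %

P_out = 136 × 746 = 101456 W
P_in = √3·V_L·I_L·cosφ = 1.732 × 208 × 384 × 0.798 = 110394 W
η = P_out / P_in = 101456 / 110394 = 0.919 = 91.9%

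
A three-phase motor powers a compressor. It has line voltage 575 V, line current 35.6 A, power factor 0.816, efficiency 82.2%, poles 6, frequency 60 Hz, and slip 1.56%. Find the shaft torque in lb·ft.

142 lb·ft

P_in = √3·V·I·cosφ = 1.732 × 575 × 35.6 × 0.816 = 28930 W
P_out = η·P_in = 0.822 × 28930 = 23780 W
n_s = 120×60/6 = 1200 rpm; n = 1200×(1−0.0156) = 1181 rpm
ω = 2π×1181/60 = 123.7 rad/s
τ = P_out/ω = 23780/123.7 = 192.2 N·m
In lb·ft: 192.2/1.356 = 142 lb·ft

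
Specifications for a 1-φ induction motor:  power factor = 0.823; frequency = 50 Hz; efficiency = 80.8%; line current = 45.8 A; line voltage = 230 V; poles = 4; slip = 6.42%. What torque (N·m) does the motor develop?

47.7 N·m

P_in = V·I·cosφ = 230 × 45.8 × 0.823 = 8669 W
P_out = η·P_in = 0.808 × 8669 = 7005 W
n_s = 120×50/4 = 1500 rpm; n = 1500×(1−0.0642) = 1404 rpm
ω = 2π×1404/60 = 147 rad/s
τ = P_out/ω = 7005/147 = 47.7 N·m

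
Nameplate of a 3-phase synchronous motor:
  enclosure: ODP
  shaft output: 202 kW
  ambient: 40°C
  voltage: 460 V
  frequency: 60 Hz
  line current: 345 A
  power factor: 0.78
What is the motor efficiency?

P_out = 202 kW = 202000 W
P_in = √3·V_L·I_L·cosφ = 1.732 × 460 × 345 × 0.78 = 214397 W
η = P_out / P_in = 202000 / 214397 = 0.942 = 94.2%

94.2 %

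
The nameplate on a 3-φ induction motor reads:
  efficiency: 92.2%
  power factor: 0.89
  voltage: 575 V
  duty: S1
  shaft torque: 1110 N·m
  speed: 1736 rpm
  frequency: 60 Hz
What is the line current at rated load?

ω = 2π×1736/60 = 181.8 rad/s; P_out = τω = 1110 × 181.8 = 201798 W
P_in = P_out / η = 201798 / 0.922 = 218870 W
I_L = P_in / (√3·V_L·cosφ) = 218870 / (1.732 × 575 × 0.89) = 247 A

247 A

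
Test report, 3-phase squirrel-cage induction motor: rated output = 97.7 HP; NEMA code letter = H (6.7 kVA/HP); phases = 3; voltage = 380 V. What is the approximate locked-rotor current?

995 A

S_LR = 6.7 × 97.7 = 654.59 kVA
I_LR = S_LR/(√3·V_L) = 654590/(1.732×380) = 995 A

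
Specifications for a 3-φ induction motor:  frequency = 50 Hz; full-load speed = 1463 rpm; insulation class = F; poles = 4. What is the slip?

n_s = 120f/p = 120×50/4 = 1500 rpm
s = (n_s − n)/n_s = (1500 − 1463)/1500 = 0.0247

2.47 %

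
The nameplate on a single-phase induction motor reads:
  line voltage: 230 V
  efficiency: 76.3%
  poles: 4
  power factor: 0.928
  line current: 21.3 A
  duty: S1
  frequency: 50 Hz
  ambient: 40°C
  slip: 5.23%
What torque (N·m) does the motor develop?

23.3 N·m

P_in = V·I·cosφ = 230 × 21.3 × 0.928 = 4546 W
P_out = η·P_in = 0.763 × 4546 = 3469 W
n_s = 120×50/4 = 1500 rpm; n = 1500×(1−0.0523) = 1422 rpm
ω = 2π×1422/60 = 148.9 rad/s
τ = P_out/ω = 3469/148.9 = 23.3 N·m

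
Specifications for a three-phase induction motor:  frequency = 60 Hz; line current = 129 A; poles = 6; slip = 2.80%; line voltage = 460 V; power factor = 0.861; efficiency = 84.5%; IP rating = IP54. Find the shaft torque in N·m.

P_in = √3·V·I·cosφ = 1.732 × 460 × 129 × 0.861 = 88491 W
P_out = η·P_in = 0.845 × 88491 = 74775 W
n_s = 120×60/6 = 1200 rpm; n = 1200×(1−0.028) = 1166 rpm
ω = 2π×1166/60 = 122.1 rad/s
τ = P_out/ω = 74775/122.1 = 612 N·m

612 N·m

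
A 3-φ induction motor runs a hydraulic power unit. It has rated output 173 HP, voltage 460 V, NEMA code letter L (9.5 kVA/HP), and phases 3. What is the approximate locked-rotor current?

2060 A

S_LR = 9.5 × 173 = 1643.5 kVA
I_LR = S_LR/(√3·V_L) = 1643500/(1.732×460) = 2060 A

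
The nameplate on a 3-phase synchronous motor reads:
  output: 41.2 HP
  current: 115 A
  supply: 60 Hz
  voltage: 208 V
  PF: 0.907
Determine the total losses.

6840 W

P_in = √3·V·I·cosφ = 1.732×208×115×0.907 = 37577 W
P_out = 41.2×746 = 30735 W
Losses = P_in − P_out = 37577 − 30735 = 6842 W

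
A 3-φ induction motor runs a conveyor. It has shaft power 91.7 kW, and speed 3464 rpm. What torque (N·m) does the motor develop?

ω = 2π × 3464/60 = 362.7 rad/s
τ = P/ω = 91700/362.7 = 253 N·m

253 N·m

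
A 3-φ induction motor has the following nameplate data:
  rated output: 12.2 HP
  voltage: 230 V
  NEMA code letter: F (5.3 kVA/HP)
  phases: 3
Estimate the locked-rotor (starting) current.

162 A

S_LR = 5.3 × 12.2 = 64.66 kVA
I_LR = S_LR/(√3·V_L) = 64660/(1.732×230) = 162 A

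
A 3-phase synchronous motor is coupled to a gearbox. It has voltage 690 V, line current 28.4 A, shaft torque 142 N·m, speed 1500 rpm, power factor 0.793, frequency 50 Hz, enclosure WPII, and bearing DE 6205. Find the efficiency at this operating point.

ω = 2π × 1500/60 = 157.1 rad/s; P_out = τω = 142 × 157.1 = 22308 W
P_in = √3·V_L·I_L·cosφ = 1.732 × 690 × 28.4 × 0.793 = 26915 W
η = P_out / P_in = 22308 / 26915 = 0.829 = 82.9%

82.9 %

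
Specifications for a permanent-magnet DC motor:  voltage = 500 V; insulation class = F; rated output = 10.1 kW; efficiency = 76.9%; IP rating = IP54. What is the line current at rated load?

26.3 A

P_out = 10.1 kW = 10100 W
P_in = P_out / η = 10100 / 0.769 = 13134 W
I = P_in / V = 13134 / 500 = 26.3 A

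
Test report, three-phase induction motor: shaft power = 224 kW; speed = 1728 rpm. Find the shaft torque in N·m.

ω = 2π × 1728/60 = 181 rad/s
τ = P/ω = 224000/181 = 1240 N·m

1240 N·m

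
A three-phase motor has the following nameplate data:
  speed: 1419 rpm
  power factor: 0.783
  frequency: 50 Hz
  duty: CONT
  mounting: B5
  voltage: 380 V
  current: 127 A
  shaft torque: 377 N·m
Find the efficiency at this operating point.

85.6 %

ω = 2π × 1419/60 = 148.6 rad/s; P_out = τω = 377 × 148.6 = 56022 W
P_in = √3·V_L·I_L·cosφ = 1.732 × 380 × 127 × 0.783 = 65448 W
η = P_out / P_in = 56022 / 65448 = 0.856 = 85.6%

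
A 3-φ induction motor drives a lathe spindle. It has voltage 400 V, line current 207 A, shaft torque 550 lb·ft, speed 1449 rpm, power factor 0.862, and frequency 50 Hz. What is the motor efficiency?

τ = 550 lb·ft × 1.356 = 745.8 N·m
ω = 2π × 1449/60 = 151.7 rad/s; P_out = τω = 745.8 × 151.7 = 113138 W
P_in = √3·V_L·I_L·cosφ = 1.732 × 400 × 207 × 0.862 = 123619 W
η = P_out / P_in = 113138 / 123619 = 0.915 = 91.5%

91.5 %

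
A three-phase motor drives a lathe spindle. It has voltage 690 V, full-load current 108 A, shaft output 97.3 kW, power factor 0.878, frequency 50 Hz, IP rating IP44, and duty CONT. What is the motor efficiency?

85.9 %

P_out = 97.3 kW = 97300 W
P_in = √3·V_L·I_L·cosφ = 1.732 × 690 × 108 × 0.878 = 113322 W
η = P_out / P_in = 97300 / 113322 = 0.859 = 85.9%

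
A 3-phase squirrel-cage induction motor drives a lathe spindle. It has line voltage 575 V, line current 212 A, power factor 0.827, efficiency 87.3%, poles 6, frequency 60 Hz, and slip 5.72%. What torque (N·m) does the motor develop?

P_in = √3·V·I·cosφ = 1.732 × 575 × 212 × 0.827 = 174605 W
P_out = η·P_in = 0.873 × 174605 = 152430 W
n_s = 120×60/6 = 1200 rpm; n = 1200×(1−0.0572) = 1131 rpm
ω = 2π×1131/60 = 118.4 rad/s
τ = P_out/ω = 152430/118.4 = 1290 N·m

1290 N·m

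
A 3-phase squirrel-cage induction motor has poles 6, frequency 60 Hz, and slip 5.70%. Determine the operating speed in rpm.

1132 rpm

n_s = 120f/p = 120×60/6 = 1200 rpm
n = n_s(1 − s) = 1200 × (1 − 0.057) = 1132 rpm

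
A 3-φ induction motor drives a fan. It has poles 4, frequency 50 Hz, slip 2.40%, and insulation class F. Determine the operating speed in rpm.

1464 rpm

n_s = 120f/p = 120×50/4 = 1500 rpm
n = n_s(1 − s) = 1500 × (1 − 0.024) = 1464 rpm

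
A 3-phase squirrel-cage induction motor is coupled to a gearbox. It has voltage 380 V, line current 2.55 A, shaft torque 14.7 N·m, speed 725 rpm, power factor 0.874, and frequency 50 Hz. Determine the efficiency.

ω = 2π × 725/60 = 75.92 rad/s; P_out = τω = 14.7 × 75.92 = 1116 W
P_in = √3·V_L·I_L·cosφ = 1.732 × 380 × 2.55 × 0.874 = 1467 W
η = P_out / P_in = 1116 / 1467 = 0.761 = 76.1%

76.1 %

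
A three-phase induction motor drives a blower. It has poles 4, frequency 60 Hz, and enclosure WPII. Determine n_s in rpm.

n_s = 120f/p = 120×60/4 = 1800 rpm

1800 rpm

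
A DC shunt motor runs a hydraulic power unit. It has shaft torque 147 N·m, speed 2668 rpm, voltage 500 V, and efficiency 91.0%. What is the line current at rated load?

ω = 2π×2668/60 = 279.4 rad/s; P_out = τω = 147 × 279.4 = 41072 W
P_in = P_out / η = 41072 / 0.910 = 45134 W
I = P_in / V = 45134 / 500 = 90.3 A

90.3 A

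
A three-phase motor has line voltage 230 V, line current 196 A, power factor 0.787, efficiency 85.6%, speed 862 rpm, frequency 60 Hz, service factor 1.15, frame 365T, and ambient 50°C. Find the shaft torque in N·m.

583 N·m

P_in = √3·V·I·cosφ = 1.732 × 230 × 196 × 0.787 = 61448 W
P_out = η·P_in = 0.856 × 61448 = 52599 W
n = 862 rpm
ω = 2π×862/60 = 90.27 rad/s
τ = P_out/ω = 52599/90.27 = 583 N·m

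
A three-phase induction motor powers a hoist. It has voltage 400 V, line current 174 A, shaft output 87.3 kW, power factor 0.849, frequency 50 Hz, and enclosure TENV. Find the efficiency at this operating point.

85.3 %

P_out = 87.3 kW = 87300 W
P_in = √3·V_L·I_L·cosφ = 1.732 × 400 × 174 × 0.849 = 102345 W
η = P_out / P_in = 87300 / 102345 = 0.853 = 85.3%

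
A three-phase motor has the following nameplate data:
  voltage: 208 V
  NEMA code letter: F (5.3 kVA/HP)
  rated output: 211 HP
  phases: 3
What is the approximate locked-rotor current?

S_LR = 5.3 × 211 = 1118.3 kVA
I_LR = S_LR/(√3·V_L) = 1118300/(1.732×208) = 3100 A

3100 A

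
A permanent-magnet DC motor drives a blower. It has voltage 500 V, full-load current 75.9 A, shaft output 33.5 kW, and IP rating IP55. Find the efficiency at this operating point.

P_out = 33.5 kW = 33500 W
P_in = V·I = 500 × 75.9 = 37950 W
η = P_out / P_in = 33500 / 37950 = 0.883 = 88.3%

88.3 %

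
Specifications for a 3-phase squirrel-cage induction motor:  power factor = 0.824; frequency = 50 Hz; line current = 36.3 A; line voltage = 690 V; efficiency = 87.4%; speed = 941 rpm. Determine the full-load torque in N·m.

P_in = √3·V·I·cosφ = 1.732 × 690 × 36.3 × 0.824 = 35746 W
P_out = η·P_in = 0.874 × 35746 = 31242 W
n = 941 rpm
ω = 2π×941/60 = 98.54 rad/s
τ = P_out/ω = 31242/98.54 = 317 N·m

317 N·m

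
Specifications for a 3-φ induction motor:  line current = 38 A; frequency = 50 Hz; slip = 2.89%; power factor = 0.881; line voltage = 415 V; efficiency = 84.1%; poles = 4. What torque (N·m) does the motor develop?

P_in = √3·V·I·cosφ = 1.732 × 415 × 38 × 0.881 = 24063 W
P_out = η·P_in = 0.841 × 24063 = 20237 W
n_s = 120×50/4 = 1500 rpm; n = 1500×(1−0.0289) = 1457 rpm
ω = 2π×1457/60 = 152.6 rad/s
τ = P_out/ω = 20237/152.6 = 133 N·m

133 N·m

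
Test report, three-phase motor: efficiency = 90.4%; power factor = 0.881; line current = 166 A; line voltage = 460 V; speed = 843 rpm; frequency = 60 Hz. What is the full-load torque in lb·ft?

880 lb·ft

P_in = √3·V·I·cosφ = 1.732 × 460 × 166 × 0.881 = 116517 W
P_out = η·P_in = 0.904 × 116517 = 105331 W
n = 843 rpm
ω = 2π×843/60 = 88.28 rad/s
τ = P_out/ω = 105331/88.28 = 1193 N·m
In lb·ft: 1193/1.356 = 880 lb·ft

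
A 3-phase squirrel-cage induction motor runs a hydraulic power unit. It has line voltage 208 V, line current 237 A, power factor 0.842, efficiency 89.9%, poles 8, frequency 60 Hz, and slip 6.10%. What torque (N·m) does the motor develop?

P_in = √3·V·I·cosφ = 1.732 × 208 × 237 × 0.842 = 71891 W
P_out = η·P_in = 0.899 × 71891 = 64630 W
n_s = 120×60/8 = 900 rpm; n = 900×(1−0.061) = 845 rpm
ω = 2π×845/60 = 88.49 rad/s
τ = P_out/ω = 64630/88.49 = 730 N·m

730 N·m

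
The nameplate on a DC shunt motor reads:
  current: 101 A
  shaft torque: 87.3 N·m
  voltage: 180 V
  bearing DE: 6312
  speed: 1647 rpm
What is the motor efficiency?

ω = 2π × 1647/60 = 172.5 rad/s; P_out = τω = 87.3 × 172.5 = 15059 W
P_in = V·I = 180 × 101 = 18180 W
η = P_out / P_in = 15059 / 18180 = 0.828 = 82.8%

82.8 %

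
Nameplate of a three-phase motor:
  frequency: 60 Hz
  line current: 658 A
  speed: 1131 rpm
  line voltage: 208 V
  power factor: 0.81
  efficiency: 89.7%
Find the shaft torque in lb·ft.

P_in = √3·V·I·cosφ = 1.732 × 208 × 658 × 0.81 = 192009 W
P_out = η·P_in = 0.897 × 192009 = 172232 W
n = 1131 rpm
ω = 2π×1131/60 = 118.4 rad/s
τ = P_out/ω = 172232/118.4 = 1455 N·m
In lb·ft: 1455/1.356 = 1070 lb·ft

1070 lb·ft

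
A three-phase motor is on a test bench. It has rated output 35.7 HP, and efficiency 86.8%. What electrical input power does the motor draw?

30.7 kW

P_out = 35.7 × 746 = 26632 W
P_in = P_out/η = 26632/0.868 = 30682 W = 30.7 kW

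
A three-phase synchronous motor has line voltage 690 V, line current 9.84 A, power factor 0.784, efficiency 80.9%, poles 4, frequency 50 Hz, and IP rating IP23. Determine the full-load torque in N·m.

P_in = √3·V·I·cosφ = 1.732 × 690 × 9.84 × 0.784 = 9220 W
P_out = η·P_in = 0.809 × 9220 = 7459 W
n = n_s = 120×50/4 = 1500 rpm (synchronous)
ω = 2π×1500/60 = 157.1 rad/s
τ = P_out/ω = 7459/157.1 = 47.5 N·m

47.5 N·m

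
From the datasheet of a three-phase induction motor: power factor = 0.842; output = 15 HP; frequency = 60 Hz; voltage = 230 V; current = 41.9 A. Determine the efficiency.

P_out = 15 × 746 = 11190 W
P_in = √3·V_L·I_L·cosφ = 1.732 × 230 × 41.9 × 0.842 = 14054 W
η = P_out / P_in = 11190 / 14054 = 0.796 = 79.6%

79.6 %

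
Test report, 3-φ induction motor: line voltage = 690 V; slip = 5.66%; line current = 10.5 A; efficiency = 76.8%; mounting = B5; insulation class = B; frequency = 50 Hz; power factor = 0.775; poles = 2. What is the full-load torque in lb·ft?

P_in = √3·V·I·cosφ = 1.732 × 690 × 10.5 × 0.775 = 9725 W
P_out = η·P_in = 0.768 × 9725 = 7469 W
n_s = 120×50/2 = 3000 rpm; n = 3000×(1−0.0566) = 2830 rpm
ω = 2π×2830/60 = 296.4 rad/s
τ = P_out/ω = 7469/296.4 = 25.2 N·m
In lb·ft: 25.2/1.356 = 18.6 lb·ft

18.6 lb·ft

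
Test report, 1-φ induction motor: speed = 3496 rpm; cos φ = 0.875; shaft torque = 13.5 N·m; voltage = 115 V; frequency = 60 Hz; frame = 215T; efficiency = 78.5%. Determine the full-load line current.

ω = 2π×3496/60 = 366.1 rad/s; P_out = τω = 13.5 × 366.1 = 4942 W
P_in = P_out / η = 4942 / 0.785 = 6296 W
I = P_in / (V·cosφ) = 6296 / (115 × 0.875) = 62.6 A

62.6 A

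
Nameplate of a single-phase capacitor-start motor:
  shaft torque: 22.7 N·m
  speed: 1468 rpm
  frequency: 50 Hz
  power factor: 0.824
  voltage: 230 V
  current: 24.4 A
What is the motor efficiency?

ω = 2π × 1468/60 = 153.7 rad/s; P_out = τω = 22.7 × 153.7 = 3489 W
P_in = V·I·cosφ = 230 × 24.4 × 0.824 = 4624 W
η = P_out / P_in = 3489 / 4624 = 0.755 = 75.5%

75.5 %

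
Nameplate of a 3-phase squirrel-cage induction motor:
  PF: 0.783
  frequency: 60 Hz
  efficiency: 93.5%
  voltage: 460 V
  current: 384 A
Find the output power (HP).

300 HP

P_in = √3·V·I·cosφ = 1.732 × 460 × 384 × 0.783 = 239551 W
P_out = η·P_in = 0.935 × 239551 = 223980 W
= 223980/746 = 300 HP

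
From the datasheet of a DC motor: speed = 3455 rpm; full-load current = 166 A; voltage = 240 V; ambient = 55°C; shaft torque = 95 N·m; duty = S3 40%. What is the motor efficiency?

86.3 %

ω = 2π × 3455/60 = 361.8 rad/s; P_out = τω = 95 × 361.8 = 34371 W
P_in = V·I = 240 × 166 = 39840 W
η = P_out / P_in = 34371 / 39840 = 0.863 = 86.3%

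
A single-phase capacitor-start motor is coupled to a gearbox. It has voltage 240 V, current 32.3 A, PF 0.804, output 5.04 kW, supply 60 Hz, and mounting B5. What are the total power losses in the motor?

P_in = V·I·cosφ = 240×32.3×0.804 = 6233 W
P_out = 5040 W
Losses = P_in − P_out = 6233 − 5040 = 1193 W

1.19 kW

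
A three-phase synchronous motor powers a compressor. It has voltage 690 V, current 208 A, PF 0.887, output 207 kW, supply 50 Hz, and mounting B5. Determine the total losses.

13.5 kW

P_in = √3·V·I·cosφ = 1.732×690×208×0.887 = 220487 W
P_out = 207000 W
Losses = P_in − P_out = 220487 − 207000 = 13487 W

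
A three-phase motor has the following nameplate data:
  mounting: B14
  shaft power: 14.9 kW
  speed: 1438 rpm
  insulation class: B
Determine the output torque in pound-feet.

ω = 2π × 1438/60 = 150.6 rad/s
τ = P/ω = 14900/150.6 = 98.94 N·m
In lb·ft: 98.94/1.356 = 73 lb·ft

73 lb·ft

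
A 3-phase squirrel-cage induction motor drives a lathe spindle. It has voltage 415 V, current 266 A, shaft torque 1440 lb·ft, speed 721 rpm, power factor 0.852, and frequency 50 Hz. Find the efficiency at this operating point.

90.5 %

τ = 1440 lb·ft × 1.356 = 1953 N·m
ω = 2π × 721/60 = 75.5 rad/s; P_out = τω = 1953 × 75.5 = 147452 W
P_in = √3·V_L·I_L·cosφ = 1.732 × 415 × 266 × 0.852 = 162899 W
η = P_out / P_in = 147452 / 162899 = 0.905 = 90.5%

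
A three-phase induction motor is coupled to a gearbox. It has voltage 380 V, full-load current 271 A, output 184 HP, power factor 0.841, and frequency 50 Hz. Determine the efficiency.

91.5 %

P_out = 184 × 746 = 137264 W
P_in = √3·V_L·I_L·cosφ = 1.732 × 380 × 271 × 0.841 = 150002 W
η = P_out / P_in = 137264 / 150002 = 0.915 = 91.5%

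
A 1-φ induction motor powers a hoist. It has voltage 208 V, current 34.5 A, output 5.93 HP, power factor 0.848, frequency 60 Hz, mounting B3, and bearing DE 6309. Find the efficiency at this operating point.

P_out = 5.93 × 746 = 4424 W
P_in = V·I·cosφ = 208 × 34.5 × 0.848 = 6085 W
η = P_out / P_in = 4424 / 6085 = 0.727 = 72.7%

72.7 %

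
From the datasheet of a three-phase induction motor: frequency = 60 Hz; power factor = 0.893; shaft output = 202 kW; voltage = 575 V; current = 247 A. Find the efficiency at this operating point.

P_out = 202 kW = 202000 W
P_in = √3·V_L·I_L·cosφ = 1.732 × 575 × 247 × 0.893 = 219667 W
η = P_out / P_in = 202000 / 219667 = 0.920 = 92.0%

92.0 %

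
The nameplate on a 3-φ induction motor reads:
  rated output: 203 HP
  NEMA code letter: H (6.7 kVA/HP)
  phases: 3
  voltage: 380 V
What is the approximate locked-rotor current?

S_LR = 6.7 × 203 = 1360.1 kVA
I_LR = S_LR/(√3·V_L) = 1360100/(1.732×380) = 2070 A

2070 A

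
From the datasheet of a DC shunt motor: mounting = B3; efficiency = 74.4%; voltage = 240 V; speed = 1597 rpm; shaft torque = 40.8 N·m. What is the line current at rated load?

38.2 A

ω = 2π×1597/60 = 167.2 rad/s; P_out = τω = 40.8 × 167.2 = 6822 W
P_in = P_out / η = 6822 / 0.744 = 9169 W
I = P_in / V = 9169 / 240 = 38.2 A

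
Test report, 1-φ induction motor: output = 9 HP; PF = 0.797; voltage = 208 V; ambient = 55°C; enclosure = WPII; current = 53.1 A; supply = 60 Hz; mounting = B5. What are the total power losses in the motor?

P_in = V·I·cosφ = 208×53.1×0.797 = 8803 W
P_out = 9×746 = 6714 W
Losses = P_in − P_out = 8803 − 6714 = 2089 W

2090 W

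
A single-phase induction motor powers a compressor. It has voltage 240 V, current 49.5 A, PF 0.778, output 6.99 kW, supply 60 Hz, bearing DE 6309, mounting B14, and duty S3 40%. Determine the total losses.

2250 W

P_in = V·I·cosφ = 240×49.5×0.778 = 9243 W
P_out = 6990 W
Losses = P_in − P_out = 9243 − 6990 = 2253 W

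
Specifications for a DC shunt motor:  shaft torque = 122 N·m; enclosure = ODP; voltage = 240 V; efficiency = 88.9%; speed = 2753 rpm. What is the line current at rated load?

ω = 2π×2753/60 = 288.3 rad/s; P_out = τω = 122 × 288.3 = 35173 W
P_in = P_out / η = 35173 / 0.889 = 39565 W
I = P_in / V = 39565 / 240 = 165 A

165 A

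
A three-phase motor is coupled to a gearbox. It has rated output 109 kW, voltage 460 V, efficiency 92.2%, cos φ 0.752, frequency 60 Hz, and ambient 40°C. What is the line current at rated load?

197 A

P_out = 109 kW = 109000 W
P_in = P_out / η = 109000 / 0.922 = 118221 W
I_L = P_in / (√3·V_L·cosφ) = 118221 / (1.732 × 460 × 0.752) = 197 A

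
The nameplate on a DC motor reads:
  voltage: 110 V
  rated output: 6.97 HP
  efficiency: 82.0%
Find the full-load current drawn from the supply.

P_out = 6.97 × 746 = 5200 W
P_in = P_out / η = 5200 / 0.820 = 6341 W
I = P_in / V = 6341 / 110 = 57.6 A

57.6 A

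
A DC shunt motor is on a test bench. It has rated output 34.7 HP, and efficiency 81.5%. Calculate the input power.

P_out = 34.7 × 746 = 25886 W
P_in = P_out/η = 25886/0.815 = 31762 W = 31.8 kW

31.8 kW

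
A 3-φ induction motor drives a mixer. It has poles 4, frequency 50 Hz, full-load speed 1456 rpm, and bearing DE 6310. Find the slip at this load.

2.93 %

n_s = 120f/p = 120×50/4 = 1500 rpm
s = (n_s − n)/n_s = (1500 − 1456)/1500 = 0.0293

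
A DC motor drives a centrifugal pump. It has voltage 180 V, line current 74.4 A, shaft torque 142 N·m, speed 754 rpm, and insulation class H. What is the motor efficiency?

ω = 2π × 754/60 = 78.96 rad/s; P_out = τω = 142 × 78.96 = 11212 W
P_in = V·I = 180 × 74.4 = 13392 W
η = P_out / P_in = 11212 / 13392 = 0.837 = 83.7%

83.7 %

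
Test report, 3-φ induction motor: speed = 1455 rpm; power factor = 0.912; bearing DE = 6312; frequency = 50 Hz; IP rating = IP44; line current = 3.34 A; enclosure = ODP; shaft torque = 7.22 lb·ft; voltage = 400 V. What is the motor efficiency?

70.7 %

τ = 7.22 lb·ft × 1.356 = 9.79 N·m
ω = 2π × 1455/60 = 152.4 rad/s; P_out = τω = 9.79 × 152.4 = 1492 W
P_in = √3·V_L·I_L·cosφ = 1.732 × 400 × 3.34 × 0.912 = 2110 W
η = P_out / P_in = 1492 / 2110 = 0.707 = 70.7%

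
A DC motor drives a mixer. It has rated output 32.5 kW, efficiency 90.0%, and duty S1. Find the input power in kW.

36.1 kW

P_out = 32500 W
P_in = P_out/η = 32500/0.9 = 36111 W = 36.1 kW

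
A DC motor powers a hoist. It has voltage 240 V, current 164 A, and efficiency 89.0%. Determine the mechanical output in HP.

47 HP

P_in = V·I = 240 × 164 = 39360 W
P_out = η·P_in = 0.89 × 39360 = 35030 W
= 35030/746 = 47 HP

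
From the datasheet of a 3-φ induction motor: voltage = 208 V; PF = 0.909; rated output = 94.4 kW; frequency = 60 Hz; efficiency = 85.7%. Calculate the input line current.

336 A

P_out = 94.4 kW = 94400 W
P_in = P_out / η = 94400 / 0.857 = 110152 W
I_L = P_in / (√3·V_L·cosφ) = 110152 / (1.732 × 208 × 0.909) = 336 A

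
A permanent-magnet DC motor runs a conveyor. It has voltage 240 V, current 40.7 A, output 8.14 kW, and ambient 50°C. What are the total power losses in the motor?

1.63 kW

P_in = V·I = 240×40.7 = 9768 W
P_out = 8140 W
Losses = P_in − P_out = 9768 − 8140 = 1628 W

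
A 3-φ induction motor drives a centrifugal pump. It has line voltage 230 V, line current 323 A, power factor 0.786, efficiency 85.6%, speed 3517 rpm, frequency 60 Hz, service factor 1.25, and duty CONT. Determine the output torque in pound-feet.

173 lb·ft

P_in = √3·V·I·cosφ = 1.732 × 230 × 323 × 0.786 = 101135 W
P_out = η·P_in = 0.856 × 101135 = 86572 W
n = 3517 rpm
ω = 2π×3517/60 = 368.3 rad/s
τ = P_out/ω = 86572/368.3 = 235.1 N·m
In lb·ft: 235.1/1.356 = 173 lb·ft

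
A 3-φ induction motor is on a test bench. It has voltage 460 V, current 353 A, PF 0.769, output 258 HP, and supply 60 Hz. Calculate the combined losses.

23.8 kW

P_in = √3·V·I·cosφ = 1.732×460×353×0.769 = 216275 W
P_out = 258×746 = 192468 W
Losses = P_in − P_out = 216275 − 192468 = 23807 W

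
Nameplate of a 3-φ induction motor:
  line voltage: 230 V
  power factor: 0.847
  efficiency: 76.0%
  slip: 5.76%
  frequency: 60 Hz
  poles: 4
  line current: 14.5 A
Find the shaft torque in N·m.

P_in = √3·V·I·cosφ = 1.732 × 230 × 14.5 × 0.847 = 4892 W
P_out = η·P_in = 0.76 × 4892 = 3718 W
n_s = 120×60/4 = 1800 rpm; n = 1800×(1−0.0576) = 1696 rpm
ω = 2π×1696/60 = 177.6 rad/s
τ = P_out/ω = 3718/177.6 = 20.9 N·m

20.9 N·m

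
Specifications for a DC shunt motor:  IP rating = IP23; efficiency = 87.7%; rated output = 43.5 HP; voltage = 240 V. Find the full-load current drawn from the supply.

P_out = 43.5 × 746 = 32451 W
P_in = P_out / η = 32451 / 0.877 = 37002 W
I = P_in / V = 37002 / 240 = 154 A

154 A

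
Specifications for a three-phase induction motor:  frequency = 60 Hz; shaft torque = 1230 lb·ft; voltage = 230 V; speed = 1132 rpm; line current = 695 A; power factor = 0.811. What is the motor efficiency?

88.0 %

τ = 1230 lb·ft × 1.356 = 1668 N·m
ω = 2π × 1132/60 = 118.5 rad/s; P_out = τω = 1668 × 118.5 = 197658 W
P_in = √3·V_L·I_L·cosφ = 1.732 × 230 × 695 × 0.811 = 224534 W
η = P_out / P_in = 197658 / 224534 = 0.880 = 88.0%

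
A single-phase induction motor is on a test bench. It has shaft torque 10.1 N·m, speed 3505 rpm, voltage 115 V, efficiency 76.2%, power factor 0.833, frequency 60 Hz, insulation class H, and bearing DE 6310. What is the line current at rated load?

ω = 2π×3505/60 = 367 rad/s; P_out = τω = 10.1 × 367 = 3707 W
P_in = P_out / η = 3707 / 0.762 = 4865 W
I = P_in / (V·cosφ) = 4865 / (115 × 0.833) = 50.8 A

50.8 A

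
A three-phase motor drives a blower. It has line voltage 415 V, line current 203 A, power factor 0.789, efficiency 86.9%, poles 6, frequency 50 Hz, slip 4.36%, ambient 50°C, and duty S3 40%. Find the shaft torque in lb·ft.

P_in = √3·V·I·cosφ = 1.732 × 415 × 203 × 0.789 = 115125 W
P_out = η·P_in = 0.869 × 115125 = 100044 W
n_s = 120×50/6 = 1000 rpm; n = 1000×(1−0.0436) = 956 rpm
ω = 2π×956/60 = 100.1 rad/s
τ = P_out/ω = 100044/100.1 = 999.4 N·m
In lb·ft: 999.4/1.356 = 737 lb·ft

737 lb·ft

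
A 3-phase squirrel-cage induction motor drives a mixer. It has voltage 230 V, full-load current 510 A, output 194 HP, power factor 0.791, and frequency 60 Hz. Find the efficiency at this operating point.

P_out = 194 × 746 = 144724 W
P_in = √3·V_L·I_L·cosφ = 1.732 × 230 × 510 × 0.791 = 160702 W
η = P_out / P_in = 144724 / 160702 = 0.901 = 90.1%

90.1 %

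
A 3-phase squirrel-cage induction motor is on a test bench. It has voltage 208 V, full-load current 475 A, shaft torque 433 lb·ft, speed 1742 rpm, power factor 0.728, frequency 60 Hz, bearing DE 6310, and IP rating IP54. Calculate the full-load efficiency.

τ = 433 lb·ft × 1.356 = 587.1 N·m
ω = 2π × 1742/60 = 182.4 rad/s; P_out = τω = 587.1 × 182.4 = 107087 W
P_in = √3·V_L·I_L·cosφ = 1.732 × 208 × 475 × 0.728 = 124577 W
η = P_out / P_in = 107087 / 124577 = 0.860 = 86.0%

86.0 %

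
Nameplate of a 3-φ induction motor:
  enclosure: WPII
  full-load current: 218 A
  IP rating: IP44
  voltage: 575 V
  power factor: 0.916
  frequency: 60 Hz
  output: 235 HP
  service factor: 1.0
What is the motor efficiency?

P_out = 235 × 746 = 175310 W
P_in = √3·V_L·I_L·cosφ = 1.732 × 575 × 218 × 0.916 = 198869 W
η = P_out / P_in = 175310 / 198869 = 0.882 = 88.2%

88.2 %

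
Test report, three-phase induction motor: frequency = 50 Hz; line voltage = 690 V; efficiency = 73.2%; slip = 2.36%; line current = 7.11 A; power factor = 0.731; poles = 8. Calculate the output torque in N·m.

P_in = √3·V·I·cosφ = 1.732 × 690 × 7.11 × 0.731 = 6211 W
P_out = η·P_in = 0.732 × 6211 = 4546 W
n_s = 120×50/8 = 750 rpm; n = 750×(1−0.0236) = 732 rpm
ω = 2π×732/60 = 76.65 rad/s
τ = P_out/ω = 4546/76.65 = 59.3 N·m

59.3 N·m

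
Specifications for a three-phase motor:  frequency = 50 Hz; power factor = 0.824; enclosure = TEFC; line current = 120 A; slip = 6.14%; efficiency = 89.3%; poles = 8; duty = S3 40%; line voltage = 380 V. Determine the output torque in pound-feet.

P_in = √3·V·I·cosφ = 1.732 × 380 × 120 × 0.824 = 65079 W
P_out = η·P_in = 0.893 × 65079 = 58116 W
n_s = 120×50/8 = 750 rpm; n = 750×(1−0.0614) = 704 rpm
ω = 2π×704/60 = 73.72 rad/s
τ = P_out/ω = 58116/73.72 = 788.3 N·m
In lb·ft: 788.3/1.356 = 581 lb·ft

581 lb·ft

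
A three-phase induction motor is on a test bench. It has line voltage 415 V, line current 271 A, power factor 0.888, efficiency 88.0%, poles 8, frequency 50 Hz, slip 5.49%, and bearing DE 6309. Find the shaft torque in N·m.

2050 N·m

P_in = √3·V·I·cosφ = 1.732 × 415 × 271 × 0.888 = 172973 W
P_out = η·P_in = 0.88 × 172973 = 152216 W
n_s = 120×50/8 = 750 rpm; n = 750×(1−0.0549) = 709 rpm
ω = 2π×709/60 = 74.25 rad/s
τ = P_out/ω = 152216/74.25 = 2050 N·m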